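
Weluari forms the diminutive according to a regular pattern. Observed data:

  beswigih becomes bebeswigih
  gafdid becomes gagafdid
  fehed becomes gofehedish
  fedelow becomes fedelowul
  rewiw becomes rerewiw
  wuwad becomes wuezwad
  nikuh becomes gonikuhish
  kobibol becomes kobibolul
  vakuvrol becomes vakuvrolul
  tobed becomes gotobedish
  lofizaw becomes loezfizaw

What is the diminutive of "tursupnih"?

"tursupnih" has last vowel 'i'. The stems whose last vowel is 'i' (gafdid → gagafdid, rewiw → rerewiw, beswigih → bebeswigih) repeat the first consonant+vowel as a prefix.
So tursupnih → tutursupnih.

tutursupnih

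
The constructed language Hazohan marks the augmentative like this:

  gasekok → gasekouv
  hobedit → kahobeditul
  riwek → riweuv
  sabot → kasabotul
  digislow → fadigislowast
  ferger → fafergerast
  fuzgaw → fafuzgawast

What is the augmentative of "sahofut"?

gasekok and sabot both have last vowel 'o' yet inflect differently (gasekouv, kasabotul), so the last vowel is not what conditions the rule; the final letter is.
"sahofut" ends in -t. The stems ending in -t (hobedit → kahobeditul, sabot → kasabotul) add ka- … -ul around the stem.
So sahofut → kasahofutul.

kasahofutul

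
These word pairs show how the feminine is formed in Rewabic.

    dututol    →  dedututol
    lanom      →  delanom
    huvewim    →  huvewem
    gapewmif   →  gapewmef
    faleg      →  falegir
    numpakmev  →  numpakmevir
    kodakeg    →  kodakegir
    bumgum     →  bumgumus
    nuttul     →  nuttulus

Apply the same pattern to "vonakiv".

vonakev

lanom and huvewim both end in -m yet inflect differently (delanom, huvewem), so the final letter is not what conditions the rule; the last vowel is.
"vonakiv" has last vowel 'i'. The stems whose last vowel is 'i' (huvewim → huvewem, gapewmif → gapewmef) change the last vowel to 'e'.
The other patterns: stems whose last vowel is 'o' add the prefix de-; stems whose last vowel is 'e' add -ir; stems whose last vowel is 'u' add -us.
So vonakiv → vonakev.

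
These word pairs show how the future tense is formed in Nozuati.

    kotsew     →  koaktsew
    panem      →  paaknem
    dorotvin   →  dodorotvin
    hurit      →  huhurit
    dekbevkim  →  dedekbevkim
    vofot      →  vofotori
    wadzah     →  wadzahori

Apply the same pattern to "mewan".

mewanori

"mewan" has last vowel 'a'. The one such stem in the data (wadzah → wadzahori) adds -ori, so the same rule applies.
So mewan → mewanori.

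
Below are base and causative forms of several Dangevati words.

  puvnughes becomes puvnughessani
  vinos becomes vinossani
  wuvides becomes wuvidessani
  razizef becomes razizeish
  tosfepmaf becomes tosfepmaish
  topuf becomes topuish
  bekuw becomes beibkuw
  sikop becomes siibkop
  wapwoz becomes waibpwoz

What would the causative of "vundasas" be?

vundasassani

"vundasas" ends in -s. The stems ending in -s (puvnughes → puvnughessani, vinos → vinossani, wuvides → wuvidessani) double the final consonant and add -ani.
The other patterns: stems ending in -f drop the final letter and add -ish; stems ending in -p, -w or -z insert -ib- after the first vowel.
So vundasas → vundasassani.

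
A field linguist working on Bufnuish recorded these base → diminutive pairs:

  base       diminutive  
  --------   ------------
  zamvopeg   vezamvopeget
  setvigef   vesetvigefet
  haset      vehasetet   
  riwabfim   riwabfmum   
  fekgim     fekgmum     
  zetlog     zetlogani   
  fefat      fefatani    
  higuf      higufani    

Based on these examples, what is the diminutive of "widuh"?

widuhani

zamvopeg and zetlog both end in -g yet inflect differently (vezamvopeget, zetlogani), so the final letter is not what conditions the rule; the last vowel is.
"widuh" has last vowel 'u'. The one such stem in the data (higuf → higufani) adds -ani, so the same rule applies.
The other patterns: stems whose last vowel is 'e' add ve- … -et around the stem; stems whose last vowel is 'i' delete the last vowel and add -um.
So widuh → widuhani.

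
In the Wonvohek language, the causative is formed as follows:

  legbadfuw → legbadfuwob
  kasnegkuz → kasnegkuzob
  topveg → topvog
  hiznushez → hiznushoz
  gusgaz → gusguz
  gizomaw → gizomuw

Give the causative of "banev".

"banev" has last vowel 'e'. The stems whose last vowel is 'e' (topveg → topvog, hiznushez → hiznushoz) change the last vowel to 'o'.
So banev → banov.

banov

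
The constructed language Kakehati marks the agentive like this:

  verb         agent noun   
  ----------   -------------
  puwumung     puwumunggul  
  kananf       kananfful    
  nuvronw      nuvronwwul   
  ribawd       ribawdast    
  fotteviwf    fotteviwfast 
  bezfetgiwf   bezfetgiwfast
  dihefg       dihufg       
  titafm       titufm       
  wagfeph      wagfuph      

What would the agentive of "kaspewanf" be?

kaspewanfful

kananf and fotteviwf both end in -f yet inflect differently (kananfful, fotteviwfast), so the final letter is not what conditions the rule; the second-to-last letter is.
"kaspewanf" has second-to-last letter 'n'. The stems whose second-to-last letter is 'n' (puwumung → puwumunggul, kananf → kananfful, nuvronw → nuvronwwul) double the final consonant and add -ul.
So kaspewanf → kaspewanfful.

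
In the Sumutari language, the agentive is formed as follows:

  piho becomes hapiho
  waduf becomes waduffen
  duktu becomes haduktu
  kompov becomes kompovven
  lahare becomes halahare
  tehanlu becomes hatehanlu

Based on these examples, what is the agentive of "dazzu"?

tehanlu and waduf both have last vowel 'u' yet inflect differently (hatehanlu, waduffen), so the last vowel is not what conditions the rule; whether the stem ends in a vowel or a consonant is.
"dazzu" ends in a vowel. The stems ending in a vowel (piho → hapiho, lahare → halahare, tehanlu → hatehanlu) add the prefix ha-.
The other pattern: stems ending in a consonant double the final consonant and add -en.
So dazzu → hadazzu.

hadazzu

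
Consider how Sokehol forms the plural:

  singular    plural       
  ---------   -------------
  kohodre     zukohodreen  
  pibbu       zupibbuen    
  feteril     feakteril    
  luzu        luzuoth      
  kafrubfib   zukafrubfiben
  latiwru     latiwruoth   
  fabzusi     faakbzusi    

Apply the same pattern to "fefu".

luzu and pibbu both end in -u yet inflect differently (luzuoth, zupibbuen), so the final letter is not what conditions the rule; the first letter is.
"fefu" begins with f-. The stems beginning with f- (fabzusi → faakbzusi, feteril → feakteril) insert -ak- after the first vowel.
The other patterns: stems beginning with l- add -oth; stems beginning with k- or p- add zu- … -en around the stem.
So fefu → feakfu.

feakfu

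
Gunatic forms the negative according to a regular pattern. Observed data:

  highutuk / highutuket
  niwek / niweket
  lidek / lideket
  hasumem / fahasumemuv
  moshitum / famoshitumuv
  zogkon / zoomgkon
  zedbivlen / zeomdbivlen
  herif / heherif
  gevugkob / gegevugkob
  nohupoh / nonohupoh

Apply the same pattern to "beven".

niwek and hasumem both have last vowel 'e' yet inflect differently (niweket, fahasumemuv), so the last vowel is not what conditions the rule; the final letter is.
"beven" ends in -n. The stems ending in -n (zogkon → zoomgkon, zedbivlen → zeomdbivlen) insert -om- after the first vowel.
So beven → beomven.

beomven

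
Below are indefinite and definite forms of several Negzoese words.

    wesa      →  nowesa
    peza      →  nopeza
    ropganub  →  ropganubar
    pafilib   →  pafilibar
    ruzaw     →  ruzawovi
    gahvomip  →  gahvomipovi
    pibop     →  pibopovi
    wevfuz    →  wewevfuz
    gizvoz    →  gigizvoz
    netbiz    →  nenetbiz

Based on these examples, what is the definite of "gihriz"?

wesa and ruzaw both have last vowel 'a' yet inflect differently (nowesa, ruzawovi), so the last vowel is not what conditions the rule; the final letter is.
"gihriz" ends in -z. The stems ending in -z (wevfuz → wewevfuz, gizvoz → gigizvoz, netbiz → nenetbiz) repeat the first consonant+vowel as a prefix.
So gihriz → gigihriz.

gigihriz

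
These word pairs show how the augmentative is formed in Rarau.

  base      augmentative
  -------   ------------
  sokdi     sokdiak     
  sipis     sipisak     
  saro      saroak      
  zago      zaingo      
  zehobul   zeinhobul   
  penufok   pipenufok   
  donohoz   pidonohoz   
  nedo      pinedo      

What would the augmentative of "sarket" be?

sarketak

saro and zago both end in -o yet inflect differently (saroak, zaingo), so the final letter is not what conditions the rule; the first letter is.
"sarket" begins with s-. The stems beginning with s- (sokdi → sokdiak, sipis → sipisak, saro → saroak) add -ak.
So sarket → sarketak.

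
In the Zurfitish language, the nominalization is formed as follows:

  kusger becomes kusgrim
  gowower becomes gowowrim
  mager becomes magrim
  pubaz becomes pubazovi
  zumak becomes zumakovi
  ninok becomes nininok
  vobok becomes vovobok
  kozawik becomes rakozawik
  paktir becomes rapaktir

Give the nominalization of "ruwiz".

"ruwiz" has last vowel 'i'. The stems whose last vowel is 'i' (kozawik → rakozawik, paktir → rapaktir) add the prefix ra-.
The other patterns: stems whose last vowel is 'e' delete the last vowel and add -im; stems whose last vowel is 'a' add -ovi; stems whose last vowel is 'o' repeat the first consonant+vowel as a prefix.
So ruwiz → raruwiz.

raruwiz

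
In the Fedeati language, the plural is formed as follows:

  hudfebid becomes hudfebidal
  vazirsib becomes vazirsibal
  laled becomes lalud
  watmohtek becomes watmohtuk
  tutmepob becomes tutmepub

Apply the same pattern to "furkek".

furkuk

"furkek" has last vowel 'e'. The stems whose last vowel is 'e' (laled → lalud, watmohtek → watmohtuk) change the last vowel to 'u'.
So furkek → furkuk.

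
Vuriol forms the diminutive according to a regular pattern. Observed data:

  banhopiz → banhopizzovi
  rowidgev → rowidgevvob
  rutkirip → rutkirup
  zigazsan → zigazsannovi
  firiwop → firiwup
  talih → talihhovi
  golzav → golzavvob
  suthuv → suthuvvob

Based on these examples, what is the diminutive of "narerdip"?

golzav and zigazsan both have last vowel 'a' yet inflect differently (golzavvob, zigazsannovi), so the last vowel is not what conditions the rule; the final letter is.
"narerdip" ends in -p. The stems ending in -p (firiwop → firiwup, rutkirip → rutkirup) change the last vowel to 'u'.
The other patterns: stems ending in -v double the final consonant and add -ob; stems ending in -h, -n or -z double the final consonant and add -ovi.
So narerdip → narerdup.

narerdup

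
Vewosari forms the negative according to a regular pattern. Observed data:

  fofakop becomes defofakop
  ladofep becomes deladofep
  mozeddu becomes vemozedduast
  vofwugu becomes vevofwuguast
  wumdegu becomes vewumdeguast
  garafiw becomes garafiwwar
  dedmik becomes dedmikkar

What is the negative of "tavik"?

fofakop and mozeddu both have 3 vowels yet inflect differently (defofakop, vemozedduast), so the number of vowels is not what conditions the rule; the final letter is.
"tavik" ends in -k. The one such stem in the data (dedmik → dedmikkar) doubles the final consonant and adds -ar (as does garafiw), so the same rule applies.
So tavik → tavikkar.

tavikkar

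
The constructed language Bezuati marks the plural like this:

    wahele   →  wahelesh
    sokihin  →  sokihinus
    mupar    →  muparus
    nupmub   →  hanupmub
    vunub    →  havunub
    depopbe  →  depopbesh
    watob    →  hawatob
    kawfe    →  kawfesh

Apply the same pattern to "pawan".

"pawan" ends in -n. The one such stem in the data (sokihin → sokihinus) adds -us, so the same rule applies.
So pawan → pawanus.

pawanus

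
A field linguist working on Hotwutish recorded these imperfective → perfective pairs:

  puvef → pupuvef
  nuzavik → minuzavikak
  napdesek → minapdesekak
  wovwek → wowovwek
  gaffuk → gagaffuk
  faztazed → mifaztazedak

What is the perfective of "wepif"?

wewepif

gaffuk and nuzavik both end in -k yet inflect differently (gagaffuk, minuzavikak), so the final letter is not what conditions the rule; the number of vowels is.
"wepif" has 2 vowels. The stems with 2 vowels (gaffuk → gagaffuk, puvef → pupuvef, wovwek → wowovwek) repeat the first consonant+vowel as a prefix.
So wepif → wewepif.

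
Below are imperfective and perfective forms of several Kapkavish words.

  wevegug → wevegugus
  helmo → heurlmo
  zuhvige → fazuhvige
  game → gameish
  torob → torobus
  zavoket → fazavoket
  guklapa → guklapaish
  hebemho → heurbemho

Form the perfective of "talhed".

talhedus

game and zuhvige both end in -e yet inflect differently (gameish, fazuhvige), so the final letter is not what conditions the rule; the first letter is.
"talhed" begins with t-. The one such stem in the data (torob → torobus) adds -us, so the same rule applies.
So talhed → talhedus.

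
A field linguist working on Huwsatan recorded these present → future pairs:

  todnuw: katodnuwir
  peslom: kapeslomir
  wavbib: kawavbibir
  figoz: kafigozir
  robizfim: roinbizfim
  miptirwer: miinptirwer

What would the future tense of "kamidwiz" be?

kainmidwiz

peslom and robizfim both end in -m yet inflect differently (kapeslomir, roinbizfim), so the final letter is not what conditions the rule; the number of vowels is.
"kamidwiz" has 3 vowels. The stems with 3 vowels (robizfim → roinbizfim, miptirwer → miinptirwer) insert -in- after the first vowel.
So kamidwiz → kainmidwiz.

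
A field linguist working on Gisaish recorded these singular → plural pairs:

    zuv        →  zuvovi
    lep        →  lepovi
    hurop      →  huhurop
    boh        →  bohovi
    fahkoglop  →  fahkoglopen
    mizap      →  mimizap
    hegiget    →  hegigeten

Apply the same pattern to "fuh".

"fuh" has 1 vowel. The stems with 1 vowel (zuv → zuvovi, boh → bohovi, lep → lepovi) add -ovi.
The other patterns: stems with 2 vowels repeat the first consonant+vowel as a prefix; stems with 3 vowels add -en.
So fuh → fuhovi.

fuhovi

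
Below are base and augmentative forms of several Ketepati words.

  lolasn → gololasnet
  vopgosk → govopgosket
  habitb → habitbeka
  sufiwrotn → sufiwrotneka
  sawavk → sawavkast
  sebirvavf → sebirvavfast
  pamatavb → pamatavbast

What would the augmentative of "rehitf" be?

lolasn and sufiwrotn both end in -n yet inflect differently (gololasnet, sufiwrotneka), so the final letter is not what conditions the rule; the second-to-last letter is.
"rehitf" has second-to-last letter 't'. The stems whose second-to-last letter is 't' (habitb → habitbeka, sufiwrotn → sufiwrotneka) add -eka.
The other patterns: stems whose second-to-last letter is 's' add go- … -et around the stem; stems whose second-to-last letter is 'v' add -ast.
So rehitf → rehitfeka.

rehitfeka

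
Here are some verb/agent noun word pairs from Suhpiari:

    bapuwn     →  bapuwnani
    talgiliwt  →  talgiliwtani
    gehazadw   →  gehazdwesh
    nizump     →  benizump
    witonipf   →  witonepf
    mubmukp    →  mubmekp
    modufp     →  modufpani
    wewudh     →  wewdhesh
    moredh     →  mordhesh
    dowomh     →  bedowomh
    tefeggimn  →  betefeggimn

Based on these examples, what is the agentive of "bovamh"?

bapuwn and tefeggimn both end in -n yet inflect differently (bapuwnani, betefeggimn), so the final letter is not what conditions the rule; the second-to-last letter is.
"bovamh" has second-to-last letter 'm'. The stems whose second-to-last letter is 'm' (tefeggimn → betefeggimn, dowomh → bedowomh, nizump → benizump) add the prefix be-.
The other patterns: stems whose second-to-last letter is 'd' delete the last vowel and add -esh; stems whose second-to-last letter is 'f' or 'w' add -ani; stems whose second-to-last letter is 'k' or 'p' change the last vowel to 'e'.
So bovamh → bebovamh.

bebovamh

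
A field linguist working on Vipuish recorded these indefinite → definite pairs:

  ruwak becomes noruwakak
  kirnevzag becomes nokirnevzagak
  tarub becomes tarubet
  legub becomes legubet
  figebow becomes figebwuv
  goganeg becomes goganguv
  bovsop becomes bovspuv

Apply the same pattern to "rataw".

kirnevzag and goganeg both end in -g yet inflect differently (nokirnevzagak, goganguv), so the final letter is not what conditions the rule; the last vowel is.
"rataw" has last vowel 'a'. The stems whose last vowel is 'a' (ruwak → noruwakak, kirnevzag → nokirnevzagak) add no- … -ak around the stem.
So rataw → noratawak.

noratawak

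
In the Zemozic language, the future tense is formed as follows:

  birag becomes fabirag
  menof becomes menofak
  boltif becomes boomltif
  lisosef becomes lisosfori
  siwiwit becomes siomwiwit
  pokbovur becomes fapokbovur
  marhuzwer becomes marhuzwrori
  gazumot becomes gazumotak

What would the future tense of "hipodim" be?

hiompodim

pokbovur and marhuzwer both end in -r yet inflect differently (fapokbovur, marhuzwrori), so the final letter is not what conditions the rule; the last vowel is.
"hipodim" has last vowel 'i'. The stems whose last vowel is 'i' (boltif → boomltif, siwiwit → siomwiwit) insert -om- after the first vowel.
The other patterns: stems whose last vowel is 'a' or 'u' add the prefix fa-; stems whose last vowel is 'e' delete the last vowel and add -ori; stems whose last vowel is 'o' add -ak.
So hipodim → hiompodim.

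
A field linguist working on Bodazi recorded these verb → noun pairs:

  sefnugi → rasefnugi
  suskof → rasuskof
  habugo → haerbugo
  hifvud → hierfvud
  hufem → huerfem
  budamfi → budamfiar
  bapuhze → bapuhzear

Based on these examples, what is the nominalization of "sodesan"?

sefnugi and budamfi both end in -i yet inflect differently (rasefnugi, budamfiar), so the final letter is not what conditions the rule; the first letter is.
"sodesan" begins with s-. The stems beginning with s- (sefnugi → rasefnugi, suskof → rasuskof) add the prefix ra-.
The other patterns: stems beginning with h- insert -er- after the first vowel; stems beginning with b- add -ar.
So sodesan → rasodesan.

rasodesan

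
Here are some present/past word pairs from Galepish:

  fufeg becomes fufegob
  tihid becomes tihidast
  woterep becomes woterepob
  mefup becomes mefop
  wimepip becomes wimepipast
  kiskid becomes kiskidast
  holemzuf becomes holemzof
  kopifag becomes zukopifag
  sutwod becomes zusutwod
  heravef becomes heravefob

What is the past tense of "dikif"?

"dikif" has last vowel 'i'. The stems whose last vowel is 'i' (wimepip → wimepipast, kiskid → kiskidast, tihid → tihidast) add -ast.
So dikif → dikifast.

dikifast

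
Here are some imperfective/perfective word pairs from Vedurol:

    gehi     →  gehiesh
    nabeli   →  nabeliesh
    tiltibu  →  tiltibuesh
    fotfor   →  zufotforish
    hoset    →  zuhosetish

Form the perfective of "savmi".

gehi and fotfor both have 2 vowels yet inflect differently (gehiesh, zufotforish), so the number of vowels is not what conditions the rule; whether the stem ends in a vowel or a consonant is.
"savmi" ends in a vowel. The stems ending in a vowel (gehi → gehiesh, nabeli → nabeliesh, tiltibu → tiltibuesh) add -esh.
The other pattern: stems ending in a consonant add zu- … -ish around the stem.
So savmi → savmiesh.

savmiesh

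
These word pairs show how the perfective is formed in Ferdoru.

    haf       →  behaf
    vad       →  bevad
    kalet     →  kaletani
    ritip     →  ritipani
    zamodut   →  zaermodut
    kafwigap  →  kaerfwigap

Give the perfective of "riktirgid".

kalet and zamodut both end in -t yet inflect differently (kaletani, zaermodut), so the final letter is not what conditions the rule; the number of vowels is.
"riktirgid" has 3 vowels. The stems with 3 vowels (zamodut → zaermodut, kafwigap → kaerfwigap) insert -er- after the first vowel.
So riktirgid → rierktirgid.

rierktirgid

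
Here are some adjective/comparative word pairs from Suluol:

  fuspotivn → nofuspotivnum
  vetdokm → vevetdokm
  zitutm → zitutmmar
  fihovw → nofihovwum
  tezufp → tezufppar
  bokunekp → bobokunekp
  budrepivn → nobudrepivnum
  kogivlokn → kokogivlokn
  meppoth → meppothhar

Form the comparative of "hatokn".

hahatokn

kogivlokn and budrepivn both end in -n yet inflect differently (kokogivlokn, nobudrepivnum), so the final letter is not what conditions the rule; the second-to-last letter is.
"hatokn" has second-to-last letter 'k'. The stems whose second-to-last letter is 'k' (kogivlokn → kokogivlokn, bokunekp → bobokunekp, vetdokm → vevetdokm) repeat the first consonant+vowel as a prefix.
So hatokn → hahatokn.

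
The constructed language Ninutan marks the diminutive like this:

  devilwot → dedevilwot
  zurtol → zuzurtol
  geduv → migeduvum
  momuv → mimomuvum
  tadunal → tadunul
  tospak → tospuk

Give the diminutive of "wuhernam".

wuhernum

tadunal and zurtol both end in -l yet inflect differently (tadunul, zuzurtol), so the final letter is not what conditions the rule; the last vowel is.
"wuhernam" has last vowel 'a'. The stems whose last vowel is 'a' (tospak → tospuk, tadunal → tadunul) change the last vowel to 'u'.
The other patterns: stems whose last vowel is 'o' repeat the first consonant+vowel as a prefix; stems whose last vowel is 'u' add mi- … -um around the stem.
So wuhernam → wuhernum.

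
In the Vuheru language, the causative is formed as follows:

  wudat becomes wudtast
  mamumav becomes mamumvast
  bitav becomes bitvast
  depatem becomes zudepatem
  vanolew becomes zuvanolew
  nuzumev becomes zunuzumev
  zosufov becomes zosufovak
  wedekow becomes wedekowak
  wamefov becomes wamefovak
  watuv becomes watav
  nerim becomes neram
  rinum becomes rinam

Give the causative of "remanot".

"remanot" has last vowel 'o'. The stems whose last vowel is 'o' (zosufov → zosufovak, wedekow → wedekowak, wamefov → wamefovak) add -ak.
So remanot → remanotak.

remanotak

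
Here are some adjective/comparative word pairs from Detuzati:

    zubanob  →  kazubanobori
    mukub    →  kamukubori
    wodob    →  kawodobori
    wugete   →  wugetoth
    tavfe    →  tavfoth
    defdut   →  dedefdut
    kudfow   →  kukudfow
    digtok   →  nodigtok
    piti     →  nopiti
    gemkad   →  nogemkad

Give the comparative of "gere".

mukub and defdut both have last vowel 'u' yet inflect differently (kamukubori, dedefdut), so the last vowel is not what conditions the rule; the final letter is.
"gere" ends in -e. The stems ending in -e (wugete → wugetoth, tavfe → tavfoth) drop the final letter and add -oth.
The other patterns: stems ending in -b add ka- … -ori around the stem; stems ending in -t or -w repeat the first consonant+vowel as a prefix; stems ending in -d, -i or -k add the prefix no-.
So gere → geroth.

geroth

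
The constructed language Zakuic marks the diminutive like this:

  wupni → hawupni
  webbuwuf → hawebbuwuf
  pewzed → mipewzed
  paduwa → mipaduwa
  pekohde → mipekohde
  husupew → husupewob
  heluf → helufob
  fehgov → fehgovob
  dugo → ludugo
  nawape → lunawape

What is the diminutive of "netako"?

lunetako

webbuwuf and heluf both end in -f yet inflect differently (hawebbuwuf, helufob), so the final letter is not what conditions the rule; the first letter is.
"netako" begins with n-. The one such stem in the data (nawape → lunawape) adds the prefix lu-, so the same rule applies.
The other patterns: stems beginning with w- add the prefix ha-; stems beginning with p- add the prefix mi-; stems beginning with f- or h- add -ob.
So netako → lunetako.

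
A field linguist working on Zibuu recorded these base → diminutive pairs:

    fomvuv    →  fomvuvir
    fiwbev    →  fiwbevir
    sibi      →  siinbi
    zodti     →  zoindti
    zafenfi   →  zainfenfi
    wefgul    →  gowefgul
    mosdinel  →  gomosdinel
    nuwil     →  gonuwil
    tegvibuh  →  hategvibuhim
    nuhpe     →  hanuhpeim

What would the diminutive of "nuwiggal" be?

gonuwiggal

fomvuv and wefgul both have last vowel 'u' yet inflect differently (fomvuvir, gowefgul), so the last vowel is not what conditions the rule; the final letter is.
"nuwiggal" ends in -l. The stems ending in -l (wefgul → gowefgul, mosdinel → gomosdinel, nuwil → gonuwil) add the prefix go-.
The other patterns: stems ending in -v add -ir; stems ending in -i insert -in- after the first vowel; stems ending in -e or -h add ha- … -im around the stem.
So nuwiggal → gonuwiggal.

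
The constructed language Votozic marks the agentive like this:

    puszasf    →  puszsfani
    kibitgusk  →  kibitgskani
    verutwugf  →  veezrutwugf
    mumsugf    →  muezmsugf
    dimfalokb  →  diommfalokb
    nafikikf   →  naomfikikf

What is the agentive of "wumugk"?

puszasf and verutwugf both end in -f yet inflect differently (puszsfani, veezrutwugf), so the final letter is not what conditions the rule; the second-to-last letter is.
"wumugk" has second-to-last letter 'g'. The stems whose second-to-last letter is 'g' (verutwugf → veezrutwugf, mumsugf → muezmsugf) insert -ez- after the first vowel.
The other patterns: stems whose second-to-last letter is 's' delete the last vowel and add -ani; stems whose second-to-last letter is 'k' insert -om- after the first vowel.
So wumugk → wuezmugk.

wuezmugk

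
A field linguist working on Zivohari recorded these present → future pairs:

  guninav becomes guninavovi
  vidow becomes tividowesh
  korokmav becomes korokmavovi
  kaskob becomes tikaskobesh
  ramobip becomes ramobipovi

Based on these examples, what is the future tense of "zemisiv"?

kaskob and korokmav both begin with k- yet inflect differently (tikaskobesh, korokmavovi), so the first letter is not what conditions the rule; the final letter is.
"zemisiv" ends in -v. The stems ending in -v (korokmav → korokmavovi, guninav → guninavovi) add -ovi.
So zemisiv → zemisivovi.

zemisivovi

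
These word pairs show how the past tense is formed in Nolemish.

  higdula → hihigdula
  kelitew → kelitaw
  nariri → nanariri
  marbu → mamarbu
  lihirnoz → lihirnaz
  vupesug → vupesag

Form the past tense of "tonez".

tonaz

vupesug and marbu both have last vowel 'u' yet inflect differently (vupesag, mamarbu), so the last vowel is not what conditions the rule; whether the stem ends in a vowel or a consonant is.
"tonez" ends in a consonant. The stems ending in a consonant (vupesug → vupesag, lihirnoz → lihirnaz, kelitew → kelitaw) change the last vowel to 'a'.
The other pattern: stems ending in a vowel repeat the first consonant+vowel as a prefix.
So tonez → tonaz.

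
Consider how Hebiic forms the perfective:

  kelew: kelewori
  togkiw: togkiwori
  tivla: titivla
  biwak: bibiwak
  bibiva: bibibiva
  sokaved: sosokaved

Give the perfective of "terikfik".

kelew and sokaved both have last vowel 'e' yet inflect differently (kelewori, sosokaved), so the last vowel is not what conditions the rule; the final letter is.
"terikfik" ends in -k. The one such stem in the data (biwak → bibiwak) repeats the first consonant+vowel as a prefix (as do tivla, bibiva), so the same rule applies.
The other pattern: stems ending in -w add -ori.
So terikfik → teterikfik.

teterikfik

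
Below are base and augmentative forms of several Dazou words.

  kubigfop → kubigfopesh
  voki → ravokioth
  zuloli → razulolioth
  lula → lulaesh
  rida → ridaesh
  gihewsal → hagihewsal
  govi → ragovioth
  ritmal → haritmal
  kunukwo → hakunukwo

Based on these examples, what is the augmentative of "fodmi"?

rafodmioth

rida and ritmal both have last vowel 'a' yet inflect differently (ridaesh, haritmal), so the last vowel is not what conditions the rule; the final letter is.
"fodmi" ends in -i. The stems ending in -i (govi → ragovioth, zuloli → razulolioth, voki → ravokioth) add ra- … -oth around the stem.
So fodmi → rafodmioth.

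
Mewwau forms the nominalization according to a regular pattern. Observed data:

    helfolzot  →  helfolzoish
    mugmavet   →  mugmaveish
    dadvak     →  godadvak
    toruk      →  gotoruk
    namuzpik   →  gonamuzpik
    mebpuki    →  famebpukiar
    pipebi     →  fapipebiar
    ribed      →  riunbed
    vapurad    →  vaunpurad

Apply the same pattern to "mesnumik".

"mesnumik" ends in -k. The stems ending in -k (dadvak → godadvak, toruk → gotoruk, namuzpik → gonamuzpik) add the prefix go-.
So mesnumik → gomesnumik.

gomesnumik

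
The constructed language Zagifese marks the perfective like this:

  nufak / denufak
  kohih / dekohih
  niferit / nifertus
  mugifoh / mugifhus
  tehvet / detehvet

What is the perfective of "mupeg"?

demupeg

kohih and mugifoh both end in -h yet inflect differently (dekohih, mugifhus), so the final letter is not what conditions the rule; the number of vowels is.
"mupeg" has 2 vowels. The stems with 2 vowels (kohih → dekohih, tehvet → detehvet, nufak → denufak) add the prefix de-.
So mupeg → demupeg.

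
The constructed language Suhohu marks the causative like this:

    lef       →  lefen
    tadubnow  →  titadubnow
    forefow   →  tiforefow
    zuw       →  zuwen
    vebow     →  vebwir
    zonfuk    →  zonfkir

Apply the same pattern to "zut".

zuten

zuw and vebow both end in -w yet inflect differently (zuwen, vebwir), so the final letter is not what conditions the rule; the number of vowels is.
"zut" has 1 vowel. The stems with 1 vowel (lef → lefen, zuw → zuwen) add -en.
So zut → zuten.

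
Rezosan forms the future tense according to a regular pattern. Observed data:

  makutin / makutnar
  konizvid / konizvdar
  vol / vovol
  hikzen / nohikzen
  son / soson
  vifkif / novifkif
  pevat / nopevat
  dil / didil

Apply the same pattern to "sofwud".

nosofwud

son and hikzen both end in -n yet inflect differently (soson, nohikzen), so the final letter is not what conditions the rule; the number of vowels is.
"sofwud" has 2 vowels. The stems with 2 vowels (hikzen → nohikzen, pevat → nopevat, vifkif → novifkif) add the prefix no-.
The other patterns: stems with 1 vowel repeat the first consonant+vowel as a prefix; stems with 3 vowels delete the last vowel and add -ar.
So sofwud → nosofwud.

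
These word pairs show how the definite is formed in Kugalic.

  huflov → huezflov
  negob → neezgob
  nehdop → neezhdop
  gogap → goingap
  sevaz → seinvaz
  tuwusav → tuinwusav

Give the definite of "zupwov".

zuezpwov

"zupwov" has last vowel 'o'. The stems whose last vowel is 'o' (huflov → huezflov, negob → neezgob, nehdop → neezhdop) insert -ez- after the first vowel.
So zupwov → zuezpwov.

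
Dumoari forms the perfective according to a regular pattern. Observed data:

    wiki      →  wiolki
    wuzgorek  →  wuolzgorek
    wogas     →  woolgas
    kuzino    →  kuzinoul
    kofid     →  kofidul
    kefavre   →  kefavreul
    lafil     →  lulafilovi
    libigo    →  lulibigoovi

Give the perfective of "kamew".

kuzino and libigo both end in -o yet inflect differently (kuzinoul, lulibigoovi), so the final letter is not what conditions the rule; the first letter is.
"kamew" begins with k-. The stems beginning with k- (kuzino → kuzinoul, kofid → kofidul, kefavre → kefavreul) add -ul.
The other patterns: stems beginning with w- insert -ol- after the first vowel; stems beginning with l- add lu- … -ovi around the stem.
So kamew → kamewul.

kamewul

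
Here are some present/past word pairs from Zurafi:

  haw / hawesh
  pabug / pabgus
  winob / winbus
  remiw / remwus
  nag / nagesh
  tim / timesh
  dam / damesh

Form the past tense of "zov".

"zov" has 1 vowel. The stems with 1 vowel (dam → damesh, tim → timesh, nag → nagesh) add -esh.
The other pattern: stems with 2 vowels delete the last vowel and add -us.
So zov → zovesh.

zovesh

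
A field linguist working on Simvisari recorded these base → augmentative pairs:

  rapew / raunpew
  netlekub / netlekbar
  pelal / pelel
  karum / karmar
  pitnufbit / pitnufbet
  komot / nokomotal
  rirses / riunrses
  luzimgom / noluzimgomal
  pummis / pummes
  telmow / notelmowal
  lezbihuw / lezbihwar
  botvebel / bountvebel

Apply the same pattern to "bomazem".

bounmazem

luzimgom and karum both end in -m yet inflect differently (noluzimgomal, karmar), so the final letter is not what conditions the rule; the last vowel is.
"bomazem" has last vowel 'e'. The stems whose last vowel is 'e' (rirses → riunrses, botvebel → bountvebel, rapew → raunpew) insert -un- after the first vowel.
So bomazem → bounmazem.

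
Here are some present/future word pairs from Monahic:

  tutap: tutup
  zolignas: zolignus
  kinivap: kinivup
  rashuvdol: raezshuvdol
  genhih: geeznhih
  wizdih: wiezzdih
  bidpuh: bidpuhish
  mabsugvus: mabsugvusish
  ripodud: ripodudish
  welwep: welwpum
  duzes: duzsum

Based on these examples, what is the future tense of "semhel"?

semhlum

"semhel" has last vowel 'e'. The stems whose last vowel is 'e' (welwep → welwpum, duzes → duzsum) delete the last vowel and add -um.
The other patterns: stems whose last vowel is 'a' change the last vowel to 'u'; stems whose last vowel is 'i' or 'o' insert -ez- after the first vowel; stems whose last vowel is 'u' add -ish.
So semhel → semhlum.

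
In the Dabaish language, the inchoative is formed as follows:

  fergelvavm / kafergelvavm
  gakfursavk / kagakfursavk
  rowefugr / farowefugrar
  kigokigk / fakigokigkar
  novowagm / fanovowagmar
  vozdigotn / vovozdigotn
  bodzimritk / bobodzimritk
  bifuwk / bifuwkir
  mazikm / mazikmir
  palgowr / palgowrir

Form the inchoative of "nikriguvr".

kanikriguvr

gakfursavk and kigokigk both end in -k yet inflect differently (kagakfursavk, fakigokigkar), so the final letter is not what conditions the rule; the second-to-last letter is.
"nikriguvr" has second-to-last letter 'v'. The stems whose second-to-last letter is 'v' (fergelvavm → kafergelvavm, gakfursavk → kagakfursavk) add the prefix ka-.
The other patterns: stems whose second-to-last letter is 'g' add fa- … -ar around the stem; stems whose second-to-last letter is 't' repeat the first consonant+vowel as a prefix; stems whose second-to-last letter is 'k' or 'w' add -ir.
So nikriguvr → kanikriguvr.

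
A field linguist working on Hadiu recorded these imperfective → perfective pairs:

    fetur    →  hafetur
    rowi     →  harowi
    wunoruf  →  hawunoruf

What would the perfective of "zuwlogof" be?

Every pair shown (fetur → hafetur, rowi → harowi, wunoruf → hawunoruf) follows the same rule: add the prefix ha-.
So zuwlogof → hazuwlogof.

hazuwlogof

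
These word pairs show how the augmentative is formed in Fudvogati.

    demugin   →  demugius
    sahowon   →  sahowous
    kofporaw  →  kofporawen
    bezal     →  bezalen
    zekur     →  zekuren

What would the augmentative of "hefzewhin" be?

"hefzewhin" ends in -n. The stems ending in -n (demugin → demugius, sahowon → sahowous) drop the final letter and add -us.
The other pattern: stems ending in -l, -r or -w add -en.
So hefzewhin → hefzewhius.

hefzewhius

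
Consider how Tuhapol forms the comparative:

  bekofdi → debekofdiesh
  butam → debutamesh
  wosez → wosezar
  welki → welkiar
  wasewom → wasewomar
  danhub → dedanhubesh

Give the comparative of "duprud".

"duprud" begins with d-. The one such stem in the data (danhub → dedanhubesh) adds de- … -esh around the stem, so the same rule applies.
So duprud → deduprudesh.

deduprudesh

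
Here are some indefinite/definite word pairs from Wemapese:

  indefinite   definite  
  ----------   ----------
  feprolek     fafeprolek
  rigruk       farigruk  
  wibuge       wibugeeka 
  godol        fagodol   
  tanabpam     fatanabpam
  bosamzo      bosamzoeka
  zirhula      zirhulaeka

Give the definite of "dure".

"dure" ends in a vowel. The stems ending in a vowel (zirhula → zirhulaeka, wibuge → wibugeeka, bosamzo → bosamzoeka) add -eka.
The other pattern: stems ending in a consonant add the prefix fa-.
So dure → dureeka.

dureeka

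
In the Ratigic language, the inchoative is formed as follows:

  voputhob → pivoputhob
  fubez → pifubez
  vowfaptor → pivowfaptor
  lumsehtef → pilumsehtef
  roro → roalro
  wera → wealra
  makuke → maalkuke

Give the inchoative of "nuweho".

nualweho

fubez and makuke both have last vowel 'e' yet inflect differently (pifubez, maalkuke), so the last vowel is not what conditions the rule; whether the stem ends in a vowel or a consonant is.
"nuweho" ends in a vowel. The stems ending in a vowel (makuke → maalkuke, wera → wealra, roro → roalro) insert -al- after the first vowel.
The other pattern: stems ending in a consonant add the prefix pi-.
So nuweho → nualweho.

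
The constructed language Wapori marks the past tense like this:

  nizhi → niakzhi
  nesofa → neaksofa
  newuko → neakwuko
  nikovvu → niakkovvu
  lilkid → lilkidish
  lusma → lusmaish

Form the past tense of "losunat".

"losunat" begins with l-. The stems beginning with l- (lilkid → lilkidish, lusma → lusmaish) add -ish.
The other pattern: stems beginning with n- insert -ak- after the first vowel.
So losunat → losunatish.

losunatish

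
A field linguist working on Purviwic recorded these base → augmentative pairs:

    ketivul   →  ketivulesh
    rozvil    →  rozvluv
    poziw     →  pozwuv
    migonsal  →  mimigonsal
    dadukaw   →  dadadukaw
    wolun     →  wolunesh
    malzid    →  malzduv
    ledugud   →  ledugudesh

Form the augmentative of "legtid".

legtduv

"legtid" has last vowel 'i'. The stems whose last vowel is 'i' (rozvil → rozvluv, poziw → pozwuv, malzid → malzduv) delete the last vowel and add -uv.
The other patterns: stems whose last vowel is 'u' add -esh; stems whose last vowel is 'a' repeat the first consonant+vowel as a prefix.
So legtid → legtduv.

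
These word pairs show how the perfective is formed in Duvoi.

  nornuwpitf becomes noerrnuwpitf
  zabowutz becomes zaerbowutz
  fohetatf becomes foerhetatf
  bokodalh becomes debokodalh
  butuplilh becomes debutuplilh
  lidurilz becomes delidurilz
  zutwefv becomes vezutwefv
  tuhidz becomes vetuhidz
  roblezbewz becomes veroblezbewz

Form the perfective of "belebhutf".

zabowutz and lidurilz both end in -z yet inflect differently (zaerbowutz, delidurilz), so the final letter is not what conditions the rule; the second-to-last letter is.
"belebhutf" has second-to-last letter 't'. The stems whose second-to-last letter is 't' (nornuwpitf → noerrnuwpitf, zabowutz → zaerbowutz, fohetatf → foerhetatf) insert -er- after the first vowel.
So belebhutf → beerlebhutf.

beerlebhutf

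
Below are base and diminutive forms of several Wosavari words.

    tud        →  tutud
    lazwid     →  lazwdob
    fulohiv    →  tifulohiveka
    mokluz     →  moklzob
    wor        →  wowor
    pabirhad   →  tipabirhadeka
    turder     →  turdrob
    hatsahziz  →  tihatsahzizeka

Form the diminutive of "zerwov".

zerwvob

"zerwov" has 2 vowels. The stems with 2 vowels (mokluz → moklzob, turder → turdrob, lazwid → lazwdob) delete the last vowel and add -ob.
The other patterns: stems with 1 vowel repeat the first consonant+vowel as a prefix; stems with 3 vowels add ti- … -eka around the stem.
So zerwov → zerwvob.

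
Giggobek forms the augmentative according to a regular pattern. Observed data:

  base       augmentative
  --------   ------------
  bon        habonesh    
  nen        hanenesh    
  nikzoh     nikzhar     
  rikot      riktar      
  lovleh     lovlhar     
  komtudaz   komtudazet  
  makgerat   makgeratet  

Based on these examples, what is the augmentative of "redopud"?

rikot and makgerat both end in -t yet inflect differently (riktar, makgeratet), so the final letter is not what conditions the rule; the number of vowels is.
"redopud" has 3 vowels. The stems with 3 vowels (komtudaz → komtudazet, makgerat → makgeratet) add -et.
So redopud → redopudet.

redopudet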